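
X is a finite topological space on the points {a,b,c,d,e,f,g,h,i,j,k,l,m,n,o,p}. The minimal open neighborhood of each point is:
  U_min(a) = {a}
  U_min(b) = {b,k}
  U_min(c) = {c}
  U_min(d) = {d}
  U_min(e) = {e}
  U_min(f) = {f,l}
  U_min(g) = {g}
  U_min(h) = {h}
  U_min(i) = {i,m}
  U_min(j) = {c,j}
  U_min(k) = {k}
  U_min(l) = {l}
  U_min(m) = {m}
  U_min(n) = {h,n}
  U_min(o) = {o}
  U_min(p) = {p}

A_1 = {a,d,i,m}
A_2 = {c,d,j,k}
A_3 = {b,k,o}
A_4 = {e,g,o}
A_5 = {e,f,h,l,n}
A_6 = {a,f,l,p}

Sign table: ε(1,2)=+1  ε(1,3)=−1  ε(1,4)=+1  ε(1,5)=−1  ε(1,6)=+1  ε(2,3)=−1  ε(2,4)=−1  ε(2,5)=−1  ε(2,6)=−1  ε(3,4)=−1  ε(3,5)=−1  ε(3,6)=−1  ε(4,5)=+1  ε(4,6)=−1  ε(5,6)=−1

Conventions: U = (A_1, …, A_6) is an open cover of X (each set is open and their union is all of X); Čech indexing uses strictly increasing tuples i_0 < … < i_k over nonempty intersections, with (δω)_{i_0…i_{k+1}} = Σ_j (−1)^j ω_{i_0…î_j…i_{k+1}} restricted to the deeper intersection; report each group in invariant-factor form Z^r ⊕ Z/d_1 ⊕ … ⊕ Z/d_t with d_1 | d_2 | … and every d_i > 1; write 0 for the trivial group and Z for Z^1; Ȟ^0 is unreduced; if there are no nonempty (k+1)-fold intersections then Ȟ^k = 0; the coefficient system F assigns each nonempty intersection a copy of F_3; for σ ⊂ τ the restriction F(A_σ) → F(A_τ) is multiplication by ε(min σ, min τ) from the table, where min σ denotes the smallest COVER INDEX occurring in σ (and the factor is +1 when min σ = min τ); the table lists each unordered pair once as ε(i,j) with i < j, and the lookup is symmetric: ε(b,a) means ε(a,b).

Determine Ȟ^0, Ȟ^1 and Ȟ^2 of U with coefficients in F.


Ȟ^0(U;F) ≅ 0, Ȟ^1(U;F) ≅ 0 and Ȟ^2(U;F) ≅ 0

cover nerve:
  A12={d} A16={a} A23={k} A34={o} A45={e} A56={f,l}
C dims 6,6; δ0: rk_F3 6
Ȟ^0: (6−6)−0=0 ⇒ 0
Ȟ^1: (6−0)−6=0 ⇒ 0
Ȟ^2: (0−0)−0=0 ⇒ 0


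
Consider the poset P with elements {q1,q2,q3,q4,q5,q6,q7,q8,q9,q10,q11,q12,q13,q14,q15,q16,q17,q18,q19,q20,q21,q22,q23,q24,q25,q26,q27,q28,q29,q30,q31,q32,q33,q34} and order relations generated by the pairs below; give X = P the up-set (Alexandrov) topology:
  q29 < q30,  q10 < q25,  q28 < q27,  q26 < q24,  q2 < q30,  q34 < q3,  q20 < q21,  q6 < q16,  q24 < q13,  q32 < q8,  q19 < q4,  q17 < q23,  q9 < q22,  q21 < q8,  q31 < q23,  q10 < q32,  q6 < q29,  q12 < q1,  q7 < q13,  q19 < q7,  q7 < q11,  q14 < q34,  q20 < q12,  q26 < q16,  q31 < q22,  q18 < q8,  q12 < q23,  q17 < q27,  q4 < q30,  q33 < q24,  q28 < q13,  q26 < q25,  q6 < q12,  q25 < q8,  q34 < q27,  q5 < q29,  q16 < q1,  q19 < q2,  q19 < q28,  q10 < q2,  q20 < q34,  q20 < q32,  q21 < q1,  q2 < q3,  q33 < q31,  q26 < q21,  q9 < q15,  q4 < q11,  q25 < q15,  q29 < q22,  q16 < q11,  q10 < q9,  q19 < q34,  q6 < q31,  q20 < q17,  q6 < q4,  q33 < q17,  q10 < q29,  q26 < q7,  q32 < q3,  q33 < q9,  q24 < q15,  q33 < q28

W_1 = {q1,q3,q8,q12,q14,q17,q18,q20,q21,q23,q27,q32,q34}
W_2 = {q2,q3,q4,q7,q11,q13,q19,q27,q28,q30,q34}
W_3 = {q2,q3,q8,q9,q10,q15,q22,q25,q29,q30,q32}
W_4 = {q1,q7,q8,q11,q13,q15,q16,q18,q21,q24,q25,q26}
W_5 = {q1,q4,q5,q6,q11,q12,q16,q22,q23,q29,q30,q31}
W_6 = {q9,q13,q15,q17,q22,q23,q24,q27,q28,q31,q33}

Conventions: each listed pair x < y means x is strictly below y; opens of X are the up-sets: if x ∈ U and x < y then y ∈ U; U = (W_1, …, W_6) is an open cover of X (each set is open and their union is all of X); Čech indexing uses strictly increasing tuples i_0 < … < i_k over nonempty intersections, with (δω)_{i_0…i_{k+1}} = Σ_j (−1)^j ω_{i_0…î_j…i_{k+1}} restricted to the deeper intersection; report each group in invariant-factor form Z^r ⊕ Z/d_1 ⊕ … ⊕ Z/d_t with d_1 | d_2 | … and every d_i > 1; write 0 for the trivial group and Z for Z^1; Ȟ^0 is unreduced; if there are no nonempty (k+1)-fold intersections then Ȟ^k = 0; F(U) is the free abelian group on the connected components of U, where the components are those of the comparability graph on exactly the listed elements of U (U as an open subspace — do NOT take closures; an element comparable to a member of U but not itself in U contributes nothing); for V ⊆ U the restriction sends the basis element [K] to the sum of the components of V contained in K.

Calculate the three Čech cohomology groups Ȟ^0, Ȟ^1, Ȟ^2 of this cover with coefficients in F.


intersection data:
  W12={q3,q27,q34} W13={q3,q8,q32} W14={q1,q8,q18,q21} W15={q1,q12,q23} W16={q17,q23,q27} W23={q2,q3,q30} W24={q7,q11,q13} W25={q4,q11,q30} W26={q13,q27,q28} W34={q8,q15,q25} W35={q22,q29,q30} W36={q9,q15,q22} W45={q1,q11,q16} W46={q13,q15,q24} W56={q22,q23,q31}
  W123={q3} W126={q27} W134={q8} W145={q1} W156={q23} W235={q30} W245={q11} W246={q13} W346={q15} W356={q22}
components per intersection:
  W1: {q1,q3,q8,q12,q14,q17,q18,q20,q21,q23,q27,q32,q34}
  W2: {q2,q3,q4,q7,q11,q13,q19,q27,q28,q30,q34}
  W3: {q2,q3,q8,q9,q10,q15,q22,q25,q29,q30,q32}
  W4: {q1,q7,q8,q11,q13,q15,q16,q18,q21,q24,q25,q26}
  W5: {q1,q4,q5,q6,q11,q12,q16,q22,q23,q29,q30,q31}
  W6: {q9,q13,q15,q17,q22,q23,q24,q27,q28,q31,q33}
  W12: {q3,q27,q34}
  W13: {q3,q8,q32}
  W14: {q1,q8,q18,q21}
  W15: {q1,q12,q23}
  W16: {q17,q23,q27}
  W23: {q2,q3,q30}
  W24: {q7,q11,q13}
  W25: {q4,q11,q30}
  W26: {q13,q27,q28}
  W34: {q8,q15,q25}
  W35: {q22,q29,q30}
  W36: {q9,q15,q22}
  W45: {q1,q11,q16}
  W46: {q13,q15,q24}
  W56: {q22,q23,q31}
  W123: {q3}
  W126: {q27}
  W134: {q8}
  W145: {q1}
  W156: {q23}
  W235: {q30}
  W245: {q11}
  W246: {q13}
  W346: {q15}
  W356: {q22}
C dims 6,15,10; δ0: rk 5, SNF 1^5; δ1: rk 10, SNF 1^9·2
Ȟ^0 = (6 − 5) − 0 = 1, so Ȟ^0 ≅ Z
Ȟ^1 = (15 − 10) − 5 = 0, so Ȟ^1 ≅ 0
Ȟ^2 = (10 − 0) − 10 = 0 plus torsion [2], so Ȟ^2 ≅ Z/2

Ȟ^0(U;F) ≅ Z, Ȟ^1(U;F) ≅ 0 and Ȟ^2(U;F) ≅ Z/2


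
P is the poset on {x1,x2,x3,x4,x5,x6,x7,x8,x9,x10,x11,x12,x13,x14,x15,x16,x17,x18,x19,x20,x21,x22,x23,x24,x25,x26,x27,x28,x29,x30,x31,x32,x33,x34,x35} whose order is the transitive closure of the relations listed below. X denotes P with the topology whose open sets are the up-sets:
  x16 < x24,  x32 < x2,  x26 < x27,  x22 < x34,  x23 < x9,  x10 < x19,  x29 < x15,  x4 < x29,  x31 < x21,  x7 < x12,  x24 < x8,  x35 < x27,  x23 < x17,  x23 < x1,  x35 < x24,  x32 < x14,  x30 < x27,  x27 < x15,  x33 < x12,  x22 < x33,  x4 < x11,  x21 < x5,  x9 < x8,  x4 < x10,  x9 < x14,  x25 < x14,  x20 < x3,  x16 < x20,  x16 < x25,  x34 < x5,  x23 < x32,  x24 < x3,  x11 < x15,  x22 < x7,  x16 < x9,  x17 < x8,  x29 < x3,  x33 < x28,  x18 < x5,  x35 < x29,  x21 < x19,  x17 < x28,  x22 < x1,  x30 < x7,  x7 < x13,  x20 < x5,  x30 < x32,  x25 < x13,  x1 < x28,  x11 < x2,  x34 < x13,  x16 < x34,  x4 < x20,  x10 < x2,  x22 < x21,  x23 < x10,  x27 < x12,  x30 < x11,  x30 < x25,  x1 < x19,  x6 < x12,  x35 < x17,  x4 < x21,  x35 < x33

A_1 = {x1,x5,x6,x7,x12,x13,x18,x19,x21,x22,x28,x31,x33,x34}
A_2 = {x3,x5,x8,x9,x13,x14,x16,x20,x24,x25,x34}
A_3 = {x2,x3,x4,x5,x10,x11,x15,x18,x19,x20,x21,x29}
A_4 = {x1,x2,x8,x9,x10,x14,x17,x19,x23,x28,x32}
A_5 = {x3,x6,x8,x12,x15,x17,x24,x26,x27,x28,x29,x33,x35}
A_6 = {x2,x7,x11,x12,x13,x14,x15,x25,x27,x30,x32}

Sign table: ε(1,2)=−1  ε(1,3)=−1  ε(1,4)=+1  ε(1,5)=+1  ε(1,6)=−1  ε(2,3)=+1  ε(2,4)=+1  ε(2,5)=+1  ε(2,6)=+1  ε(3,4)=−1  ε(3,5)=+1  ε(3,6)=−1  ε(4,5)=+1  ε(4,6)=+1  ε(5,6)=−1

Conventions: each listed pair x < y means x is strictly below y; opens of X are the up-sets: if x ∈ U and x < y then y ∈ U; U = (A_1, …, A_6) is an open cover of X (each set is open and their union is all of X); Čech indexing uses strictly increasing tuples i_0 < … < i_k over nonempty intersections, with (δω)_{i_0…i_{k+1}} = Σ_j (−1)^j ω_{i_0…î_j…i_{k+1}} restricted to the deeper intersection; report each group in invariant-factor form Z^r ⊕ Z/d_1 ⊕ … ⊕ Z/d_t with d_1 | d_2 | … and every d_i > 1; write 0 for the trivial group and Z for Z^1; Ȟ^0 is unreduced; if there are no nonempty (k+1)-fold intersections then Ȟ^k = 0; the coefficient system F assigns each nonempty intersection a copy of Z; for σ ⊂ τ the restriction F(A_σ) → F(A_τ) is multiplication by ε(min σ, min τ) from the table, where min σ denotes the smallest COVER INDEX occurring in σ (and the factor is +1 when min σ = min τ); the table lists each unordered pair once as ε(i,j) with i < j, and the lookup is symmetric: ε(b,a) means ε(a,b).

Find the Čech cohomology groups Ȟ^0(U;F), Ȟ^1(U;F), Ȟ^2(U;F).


Ȟ^0 ≅ 0; Ȟ^1 ≅ Z/2; Ȟ^2 ≅ Z

nonempty intersections:
  A12={x5,x13,x34} A13={x5,x18,x19,x21} A14={x1,x19,x28} A15={x6,x12,x28,x33} A16={x7,x12,x13} A23={x3,x5,x20} A24={x8,x9,x14} A25={x3,x8,x24} A26={x13,x14,x25} A34={x2,x10,x19} A35={x3,x15,x29} A36={x2,x11,x15} A45={x8,x17,x28} A46={x2,x14,x32} A56={x12,x15,x27}
  A123={x5} A126={x13} A134={x19} A145={x28} A156={x12} A235={x3} A245={x8} A246={x14} A346={x2} A356={x15}
C dims 6,15,10; δ0: rk 6, SNF 1^5·2; δ1: rk 9, SNF 1^9
Ȟ^0: (6−6)−0=0 ⇒ 0
Ȟ^1: (15−9)−6=0 plus torsion [2] ⇒ Z/2
Ȟ^2: (10−0)−9=1 ⇒ Z


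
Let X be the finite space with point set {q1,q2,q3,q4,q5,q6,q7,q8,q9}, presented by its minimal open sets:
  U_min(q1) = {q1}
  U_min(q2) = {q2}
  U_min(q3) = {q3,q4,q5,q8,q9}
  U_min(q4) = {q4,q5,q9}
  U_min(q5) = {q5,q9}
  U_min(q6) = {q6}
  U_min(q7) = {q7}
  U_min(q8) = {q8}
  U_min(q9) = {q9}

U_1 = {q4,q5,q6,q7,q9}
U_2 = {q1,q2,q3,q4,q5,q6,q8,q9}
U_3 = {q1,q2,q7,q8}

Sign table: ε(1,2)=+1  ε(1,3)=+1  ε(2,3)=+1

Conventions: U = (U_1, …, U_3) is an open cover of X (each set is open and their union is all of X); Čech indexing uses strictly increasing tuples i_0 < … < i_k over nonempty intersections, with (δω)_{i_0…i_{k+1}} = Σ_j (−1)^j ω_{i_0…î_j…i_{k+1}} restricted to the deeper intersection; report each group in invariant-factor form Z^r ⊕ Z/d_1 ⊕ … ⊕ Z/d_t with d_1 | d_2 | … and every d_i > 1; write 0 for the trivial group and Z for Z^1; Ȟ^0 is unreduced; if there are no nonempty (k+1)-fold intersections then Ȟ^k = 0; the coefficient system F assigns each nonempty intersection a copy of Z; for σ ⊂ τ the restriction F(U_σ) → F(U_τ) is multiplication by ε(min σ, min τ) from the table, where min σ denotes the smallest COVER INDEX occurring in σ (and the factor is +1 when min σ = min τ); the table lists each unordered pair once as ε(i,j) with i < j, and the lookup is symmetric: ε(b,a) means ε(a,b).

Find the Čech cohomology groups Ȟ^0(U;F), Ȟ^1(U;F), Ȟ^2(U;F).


nonempty intersections:
  U12={q4,q5,q6,q9} U13={q7} U23={q1,q2,q8}
C dims 3,3; δ0: rk 2, SNF 1^2
Ȟ^0: (3−2)−0=1 ⇒ Z
Ȟ^1: (3−0)−2=1 ⇒ Z
Ȟ^2: (0−0)−0=0 ⇒ 0

Ȟ^0 ≅ Z, Ȟ^1 ≅ Z and Ȟ^2 ≅ 0


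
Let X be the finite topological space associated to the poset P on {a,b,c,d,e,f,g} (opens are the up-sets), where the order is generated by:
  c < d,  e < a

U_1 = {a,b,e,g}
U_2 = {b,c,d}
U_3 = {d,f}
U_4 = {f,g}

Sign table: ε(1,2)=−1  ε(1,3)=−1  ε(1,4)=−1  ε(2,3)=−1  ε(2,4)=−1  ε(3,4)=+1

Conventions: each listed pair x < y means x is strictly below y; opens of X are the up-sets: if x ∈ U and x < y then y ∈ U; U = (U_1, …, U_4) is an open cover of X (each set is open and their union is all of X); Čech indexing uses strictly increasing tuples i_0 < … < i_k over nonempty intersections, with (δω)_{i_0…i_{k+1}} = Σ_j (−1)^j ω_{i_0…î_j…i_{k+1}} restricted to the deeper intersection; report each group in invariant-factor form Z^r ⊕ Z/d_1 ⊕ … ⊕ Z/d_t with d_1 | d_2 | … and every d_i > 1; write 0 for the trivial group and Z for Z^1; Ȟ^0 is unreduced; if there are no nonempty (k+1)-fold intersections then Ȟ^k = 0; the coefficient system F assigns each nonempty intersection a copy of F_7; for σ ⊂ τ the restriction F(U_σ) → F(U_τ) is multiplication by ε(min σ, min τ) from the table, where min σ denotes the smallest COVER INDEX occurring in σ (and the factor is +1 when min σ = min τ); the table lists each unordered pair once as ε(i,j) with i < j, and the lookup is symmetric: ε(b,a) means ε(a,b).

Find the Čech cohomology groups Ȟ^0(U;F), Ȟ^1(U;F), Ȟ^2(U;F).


nonempty overlaps:
  U12={b} U14={g} U23={d} U34={f}
C dims 4,4; δ0: rk_F7 4
degree 0: 4−4−0 = 0 → Ȟ^0 ≅ 0
degree 1: 4−0−4 = 0 → Ȟ^1 ≅ 0
degree 2: 0−0−0 = 0 → Ȟ^2 ≅ 0

Ȟ^0 = 0, Ȟ^1 = 0, Ȟ^2 = 0


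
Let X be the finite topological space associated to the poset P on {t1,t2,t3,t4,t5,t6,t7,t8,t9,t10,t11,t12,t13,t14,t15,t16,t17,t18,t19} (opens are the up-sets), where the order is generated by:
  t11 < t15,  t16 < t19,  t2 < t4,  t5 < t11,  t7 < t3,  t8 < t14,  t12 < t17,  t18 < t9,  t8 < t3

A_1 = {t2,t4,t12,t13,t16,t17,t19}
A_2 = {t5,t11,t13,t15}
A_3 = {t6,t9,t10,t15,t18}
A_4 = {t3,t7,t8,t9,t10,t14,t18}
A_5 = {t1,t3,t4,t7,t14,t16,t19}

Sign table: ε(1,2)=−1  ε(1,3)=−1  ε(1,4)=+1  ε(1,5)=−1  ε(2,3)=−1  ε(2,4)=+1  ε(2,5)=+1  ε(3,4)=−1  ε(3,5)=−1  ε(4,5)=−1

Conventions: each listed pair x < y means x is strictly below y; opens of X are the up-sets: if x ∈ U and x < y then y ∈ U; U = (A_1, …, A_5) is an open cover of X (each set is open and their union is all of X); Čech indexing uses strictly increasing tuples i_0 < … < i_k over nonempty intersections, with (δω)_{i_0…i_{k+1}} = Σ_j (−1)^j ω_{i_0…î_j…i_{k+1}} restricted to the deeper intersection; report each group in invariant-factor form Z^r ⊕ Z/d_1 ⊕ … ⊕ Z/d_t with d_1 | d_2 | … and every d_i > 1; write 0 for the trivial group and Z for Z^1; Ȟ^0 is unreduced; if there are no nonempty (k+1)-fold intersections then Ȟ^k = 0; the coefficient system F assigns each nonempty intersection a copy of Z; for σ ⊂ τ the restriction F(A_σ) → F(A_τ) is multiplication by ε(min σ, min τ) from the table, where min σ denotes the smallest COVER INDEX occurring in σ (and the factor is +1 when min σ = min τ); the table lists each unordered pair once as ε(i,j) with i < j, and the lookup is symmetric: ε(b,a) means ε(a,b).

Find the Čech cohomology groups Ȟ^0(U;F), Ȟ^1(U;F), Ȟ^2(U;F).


nerve of the cover:
  A12={t13} A15={t4,t16,t19} A23={t15} A34={t9,t10,t18} A45={t3,t7,t14}
C dims 5,5; δ0: rk 5, SNF 1^4·2
Ȟ^0 = (5 − 5) − 0 = 0, so Ȟ^0 ≅ 0
Ȟ^1 = (5 − 0) − 5 = 0 plus torsion [2], so Ȟ^1 ≅ Z/2
Ȟ^2 = (0 − 0) − 0 = 0, so Ȟ^2 ≅ 0

Ȟ^0 ≅ 0,  Ȟ^1 ≅ Z/2,  Ȟ^2 ≅ 0


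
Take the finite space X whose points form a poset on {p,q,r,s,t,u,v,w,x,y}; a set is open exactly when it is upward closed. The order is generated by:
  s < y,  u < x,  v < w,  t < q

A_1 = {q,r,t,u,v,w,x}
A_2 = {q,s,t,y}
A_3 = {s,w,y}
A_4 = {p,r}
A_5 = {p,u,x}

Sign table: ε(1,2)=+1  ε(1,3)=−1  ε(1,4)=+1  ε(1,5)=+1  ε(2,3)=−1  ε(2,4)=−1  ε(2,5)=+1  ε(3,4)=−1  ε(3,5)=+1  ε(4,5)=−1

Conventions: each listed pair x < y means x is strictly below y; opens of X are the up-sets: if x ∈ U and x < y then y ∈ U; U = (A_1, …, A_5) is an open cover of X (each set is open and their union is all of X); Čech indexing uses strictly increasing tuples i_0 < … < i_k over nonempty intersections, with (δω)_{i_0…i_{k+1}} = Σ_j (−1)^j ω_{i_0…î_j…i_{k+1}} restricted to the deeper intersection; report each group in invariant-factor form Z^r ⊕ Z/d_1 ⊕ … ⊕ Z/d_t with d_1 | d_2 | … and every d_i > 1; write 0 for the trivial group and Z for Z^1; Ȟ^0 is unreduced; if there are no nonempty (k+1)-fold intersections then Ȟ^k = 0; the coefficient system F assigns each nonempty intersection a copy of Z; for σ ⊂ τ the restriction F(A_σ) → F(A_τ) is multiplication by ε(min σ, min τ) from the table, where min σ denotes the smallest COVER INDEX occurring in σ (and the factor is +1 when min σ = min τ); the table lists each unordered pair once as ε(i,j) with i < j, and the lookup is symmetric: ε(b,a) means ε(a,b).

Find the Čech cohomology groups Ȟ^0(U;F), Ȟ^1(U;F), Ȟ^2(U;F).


Ȟ^0 ≅ 0, Ȟ^1 ≅ Z ⊕ Z/2 and Ȟ^2 ≅ 0

nerve simplices:
  A12={q,t} A13={w} A14={r} A15={u,x} A23={s,y} A45={p}
C dims 5,6; δ0: rk 5, SNF 1^4·2
degree 0: 5−5−0 = 0 → Ȟ^0 ≅ 0
degree 1: 6−0−5 = 1 plus torsion [2] → Ȟ^1 ≅ Z ⊕ Z/2
degree 2: 0−0−0 = 0 → Ȟ^2 ≅ 0


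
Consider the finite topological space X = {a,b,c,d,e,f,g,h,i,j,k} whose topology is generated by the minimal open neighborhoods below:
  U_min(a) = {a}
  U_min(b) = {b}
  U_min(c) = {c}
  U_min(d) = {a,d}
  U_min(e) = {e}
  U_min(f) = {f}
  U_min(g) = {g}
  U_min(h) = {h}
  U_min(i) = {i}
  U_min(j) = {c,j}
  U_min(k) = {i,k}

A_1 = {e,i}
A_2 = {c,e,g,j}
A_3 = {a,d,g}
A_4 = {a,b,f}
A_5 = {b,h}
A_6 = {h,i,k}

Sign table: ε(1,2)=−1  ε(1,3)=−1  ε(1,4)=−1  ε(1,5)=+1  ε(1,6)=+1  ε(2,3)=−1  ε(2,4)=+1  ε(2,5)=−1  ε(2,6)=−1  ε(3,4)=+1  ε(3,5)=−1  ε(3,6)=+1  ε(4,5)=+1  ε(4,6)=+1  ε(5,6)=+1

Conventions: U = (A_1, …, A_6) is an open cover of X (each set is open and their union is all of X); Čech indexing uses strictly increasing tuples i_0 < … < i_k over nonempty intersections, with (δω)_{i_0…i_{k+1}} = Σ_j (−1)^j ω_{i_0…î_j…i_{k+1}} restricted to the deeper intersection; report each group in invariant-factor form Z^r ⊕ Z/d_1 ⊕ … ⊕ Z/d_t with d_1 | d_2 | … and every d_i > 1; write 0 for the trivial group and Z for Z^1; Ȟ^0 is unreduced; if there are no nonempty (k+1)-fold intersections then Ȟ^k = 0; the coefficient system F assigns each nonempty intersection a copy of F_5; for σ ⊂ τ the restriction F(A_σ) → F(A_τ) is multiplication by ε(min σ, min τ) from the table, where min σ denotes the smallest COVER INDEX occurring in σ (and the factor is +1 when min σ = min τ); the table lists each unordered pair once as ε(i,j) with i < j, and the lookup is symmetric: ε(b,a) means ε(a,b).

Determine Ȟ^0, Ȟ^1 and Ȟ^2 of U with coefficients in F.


nerve simplices:
  A12={e} A16={i} A23={g} A34={a} A45={b} A56={h}
C dims 6,6; δ0: rk_F5 5
degree 0: 6−5−0 = 1 → Ȟ^0 ≅ Z/5
degree 1: 6−0−5 = 1 → Ȟ^1 ≅ Z/5
degree 2: 0−0−0 = 0 → Ȟ^2 ≅ 0

Ȟ^0 = Z/5; Ȟ^1 = Z/5; Ȟ^2 = 0


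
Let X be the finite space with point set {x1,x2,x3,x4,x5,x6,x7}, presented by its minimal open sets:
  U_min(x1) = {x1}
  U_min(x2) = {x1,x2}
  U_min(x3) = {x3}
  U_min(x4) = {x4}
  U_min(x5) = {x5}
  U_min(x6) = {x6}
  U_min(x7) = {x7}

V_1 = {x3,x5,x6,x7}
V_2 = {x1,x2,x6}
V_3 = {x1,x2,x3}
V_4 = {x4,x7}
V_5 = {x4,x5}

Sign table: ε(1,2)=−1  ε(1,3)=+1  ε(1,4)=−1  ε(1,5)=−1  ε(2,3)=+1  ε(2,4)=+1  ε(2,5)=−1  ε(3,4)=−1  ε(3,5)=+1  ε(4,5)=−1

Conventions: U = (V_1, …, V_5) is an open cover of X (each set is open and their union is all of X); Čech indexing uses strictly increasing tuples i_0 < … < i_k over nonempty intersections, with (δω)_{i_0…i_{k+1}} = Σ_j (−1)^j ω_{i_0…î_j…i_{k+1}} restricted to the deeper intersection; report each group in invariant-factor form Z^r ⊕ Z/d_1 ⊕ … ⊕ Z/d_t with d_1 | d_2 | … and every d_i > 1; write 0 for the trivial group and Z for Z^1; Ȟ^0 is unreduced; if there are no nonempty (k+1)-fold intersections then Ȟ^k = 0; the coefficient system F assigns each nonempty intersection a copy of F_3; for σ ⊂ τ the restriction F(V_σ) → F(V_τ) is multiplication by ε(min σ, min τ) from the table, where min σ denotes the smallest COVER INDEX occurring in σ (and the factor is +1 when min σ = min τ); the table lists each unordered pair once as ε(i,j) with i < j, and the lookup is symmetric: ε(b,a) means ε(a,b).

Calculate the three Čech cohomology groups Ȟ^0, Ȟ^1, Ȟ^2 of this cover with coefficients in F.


intersection data:
  V12={x6} V13={x3} V14={x7} V15={x5} V23={x1,x2} V45={x4}
C dims 5,6; δ0: rk_F3 5
Ȟ^0 = (5 − 5) − 0 = 0, so Ȟ^0 ≅ 0
Ȟ^1 = (6 − 0) − 5 = 1, so Ȟ^1 ≅ Z/3
Ȟ^2 = (0 − 0) − 0 = 0, so Ȟ^2 ≅ 0

Ȟ^0(U;F) ≅ 0, Ȟ^1(U;F) ≅ Z/3 and Ȟ^2(U;F) ≅ 0


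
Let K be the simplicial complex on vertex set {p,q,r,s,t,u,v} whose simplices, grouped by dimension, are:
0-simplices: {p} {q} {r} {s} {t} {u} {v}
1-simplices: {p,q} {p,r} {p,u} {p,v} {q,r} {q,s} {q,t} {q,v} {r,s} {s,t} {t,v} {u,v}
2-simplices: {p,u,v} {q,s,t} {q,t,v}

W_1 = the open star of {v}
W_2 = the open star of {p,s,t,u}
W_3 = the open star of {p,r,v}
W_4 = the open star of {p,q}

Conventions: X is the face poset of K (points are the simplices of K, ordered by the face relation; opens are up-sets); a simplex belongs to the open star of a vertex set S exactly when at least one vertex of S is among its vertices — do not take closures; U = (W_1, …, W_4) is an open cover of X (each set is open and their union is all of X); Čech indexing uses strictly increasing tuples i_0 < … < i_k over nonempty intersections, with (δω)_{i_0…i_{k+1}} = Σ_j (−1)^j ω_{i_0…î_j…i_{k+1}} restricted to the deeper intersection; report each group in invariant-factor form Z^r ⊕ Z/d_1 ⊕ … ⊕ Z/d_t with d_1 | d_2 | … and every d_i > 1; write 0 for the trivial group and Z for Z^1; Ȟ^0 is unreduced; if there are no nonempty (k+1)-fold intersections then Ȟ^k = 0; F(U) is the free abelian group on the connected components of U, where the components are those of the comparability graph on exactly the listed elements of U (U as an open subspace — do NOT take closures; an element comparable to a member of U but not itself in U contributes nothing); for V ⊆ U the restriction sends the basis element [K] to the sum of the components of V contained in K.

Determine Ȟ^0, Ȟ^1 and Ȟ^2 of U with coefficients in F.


nerve simplices:
  W1={{v},{p,v},{q,v},{t,v},{u,v},{p,u,v},{q,t,v}} W2={{p},{s},{t},{u},{p,q},{p,r},{p,u},{p,v},{q,s},{q,t},{r,s},{s,t},{t,v},{u,v},{p,u,v},{q,s,t},{q,t,v}} W3={{p},{r},{v},{p,q},{p,r},{p,u},{p,v},{q,r},{q,v},{r,s},{t,v},{u,v},{p,u,v},{q,t,v}} W4={{p},{q},{p,q},{p,r},{p,u},{p,v},{q,r},{q,s},{q,t},{q,v},{p,u,v},{q,s,t},{q,t,v}}
  W12={{p,v},{t,v},{u,v},{p,u,v},{q,t,v}} W13={{v},{p,v},{q,v},{t,v},{u,v},{p,u,v},{q,t,v}} W14={{p,v},{q,v},{p,u,v},{q,t,v}} W23={{p},{p,q},{p,r},{p,u},{p,v},{r,s},{t,v},{u,v},{p,u,v},{q,t,v}} W24={{p},{p,q},{p,r},{p,u},{p,v},{q,s},{q,t},{p,u,v},{q,s,t},{q,t,v}} W34={{p},{p,q},{p,r},{p,u},{p,v},{q,r},{q,v},{p,u,v},{q,t,v}}
  W123={{p,v},{t,v},{u,v},{p,u,v},{q,t,v}} W124={{p,v},{p,u,v},{q,t,v}} W134={{p,v},{q,v},{p,u,v},{q,t,v}} W234={{p},{p,q},{p,r},{p,u},{p,v},{p,u,v},{q,t,v}}
  W1234={{p,v},{p,u,v},{q,t,v}}
components per intersection:
  W1: {{v},{p,v},{q,v},{t,v},{u,v},{p,u,v},{q,t,v}}
  W2: {{p},{u},{p,q},{p,r},{p,u},{p,v},{u,v},{p,u,v}} {{s},{t},{q,s},{q,t},{r,s},{s,t},{t,v},{q,s,t},{q,t,v}}
  W3: {{p},{r},{v},{p,q},{p,r},{p,u},{p,v},{q,r},{q,v},{r,s},{t,v},{u,v},{p,u,v},{q,t,v}}
  W4: {{p},{q},{p,q},{p,r},{p,u},{p,v},{q,r},{q,s},{q,t},{q,v},{p,u,v},{q,s,t},{q,t,v}}
  W12: {{p,v},{u,v},{p,u,v}} {{t,v},{q,t,v}}
  W13: {{v},{p,v},{q,v},{t,v},{u,v},{p,u,v},{q,t,v}}
  W14: {{p,v},{p,u,v}} {{q,v},{q,t,v}}
  W23: {{p},{p,q},{p,r},{p,u},{p,v},{u,v},{p,u,v}} {{r,s}} {{t,v},{q,t,v}}
  W24: {{p},{p,q},{p,r},{p,u},{p,v},{p,u,v}} {{q,s},{q,t},{q,s,t},{q,t,v}}
  W34: {{p},{p,q},{p,r},{p,u},{p,v},{p,u,v}} {{q,r}} {{q,v},{q,t,v}}
  W123: {{p,v},{u,v},{p,u,v}} {{t,v},{q,t,v}}
  W124: {{p,v},{p,u,v}} {{q,t,v}}
  W134: {{p,v},{p,u,v}} {{q,v},{q,t,v}}
  W234: {{p},{p,q},{p,r},{p,u},{p,v},{p,u,v}} {{q,t,v}}
  W1234: {{p,v},{p,u,v}} {{q,t,v}}
C dims 5,13,8,2; δ0: rk 4, SNF 1^4; δ1: rk 6, SNF 1^6; δ2: rk 2, SNF 1^2
degree 0: 5−4−0 = 1 → Ȟ^0 ≅ Z
degree 1: 13−6−4 = 3 → Ȟ^1 ≅ Z^3
degree 2: 8−2−6 = 0 → Ȟ^2 ≅ 0

Ȟ^0(U;F) ≅ Z; Ȟ^1(U;F) ≅ Z^3; Ȟ^2(U;F) ≅ 0


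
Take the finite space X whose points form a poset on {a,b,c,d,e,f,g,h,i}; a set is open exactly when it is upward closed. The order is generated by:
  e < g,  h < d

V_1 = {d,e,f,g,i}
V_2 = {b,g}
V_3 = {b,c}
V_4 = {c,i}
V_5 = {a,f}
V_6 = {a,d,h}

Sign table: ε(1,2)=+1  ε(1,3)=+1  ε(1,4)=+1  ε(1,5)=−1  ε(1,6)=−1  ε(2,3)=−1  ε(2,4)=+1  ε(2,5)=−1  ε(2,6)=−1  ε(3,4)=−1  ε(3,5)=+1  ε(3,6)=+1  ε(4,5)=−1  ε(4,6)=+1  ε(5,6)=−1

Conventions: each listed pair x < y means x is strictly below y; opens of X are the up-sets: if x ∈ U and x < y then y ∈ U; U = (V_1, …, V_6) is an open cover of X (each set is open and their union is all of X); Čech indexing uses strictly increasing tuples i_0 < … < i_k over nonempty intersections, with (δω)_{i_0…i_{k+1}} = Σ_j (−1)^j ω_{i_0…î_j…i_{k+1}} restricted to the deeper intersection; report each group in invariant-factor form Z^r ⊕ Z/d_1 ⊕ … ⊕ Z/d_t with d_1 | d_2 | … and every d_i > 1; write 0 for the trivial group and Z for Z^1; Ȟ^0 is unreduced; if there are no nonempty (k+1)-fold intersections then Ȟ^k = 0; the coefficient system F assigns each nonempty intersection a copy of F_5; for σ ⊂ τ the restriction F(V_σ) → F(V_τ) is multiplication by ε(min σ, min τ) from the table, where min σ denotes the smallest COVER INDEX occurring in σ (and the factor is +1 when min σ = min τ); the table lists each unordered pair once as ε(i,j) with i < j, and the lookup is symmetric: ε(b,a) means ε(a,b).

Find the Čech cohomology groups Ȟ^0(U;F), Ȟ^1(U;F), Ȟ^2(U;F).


nerve simplices:
  V12={g} V14={i} V15={f} V16={d} V23={b} V34={c} V56={a}
C dims 6,7; δ0: rk_F5 6
degree 0: 6−6−0 = 0 → Ȟ^0 ≅ 0
degree 1: 7−0−6 = 1 → Ȟ^1 ≅ Z/5
degree 2: 0−0−0 = 0 → Ȟ^2 ≅ 0

Ȟ^0 = 0; Ȟ^1 = Z/5; Ȟ^2 = 0


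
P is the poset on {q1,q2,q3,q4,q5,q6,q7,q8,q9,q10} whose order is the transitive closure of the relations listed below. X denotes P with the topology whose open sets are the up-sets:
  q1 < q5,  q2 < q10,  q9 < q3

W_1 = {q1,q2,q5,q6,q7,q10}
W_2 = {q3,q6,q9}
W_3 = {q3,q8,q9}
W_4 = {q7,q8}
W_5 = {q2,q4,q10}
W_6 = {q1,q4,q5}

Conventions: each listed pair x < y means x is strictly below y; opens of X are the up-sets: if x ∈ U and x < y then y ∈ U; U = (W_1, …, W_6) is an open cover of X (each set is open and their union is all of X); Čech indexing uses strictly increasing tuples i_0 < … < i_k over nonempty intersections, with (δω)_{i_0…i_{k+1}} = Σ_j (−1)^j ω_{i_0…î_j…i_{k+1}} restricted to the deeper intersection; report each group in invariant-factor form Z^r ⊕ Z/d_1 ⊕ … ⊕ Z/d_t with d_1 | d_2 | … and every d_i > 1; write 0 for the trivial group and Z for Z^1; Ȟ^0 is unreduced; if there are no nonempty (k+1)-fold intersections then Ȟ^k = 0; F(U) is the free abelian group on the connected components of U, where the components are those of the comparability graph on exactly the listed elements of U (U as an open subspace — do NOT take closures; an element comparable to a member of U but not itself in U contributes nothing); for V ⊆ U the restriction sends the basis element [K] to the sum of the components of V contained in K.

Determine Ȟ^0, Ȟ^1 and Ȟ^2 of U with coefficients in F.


nonempty intersections:
  W12={q6} W14={q7} W15={q2,q10} W16={q1,q5} W23={q3,q9} W34={q8} W56={q4}
components per intersection:
  W1: {q1,q5} {q2,q10} {q6} {q7}
  W2: {q3,q9} {q6}
  W3: {q3,q9} {q8}
  W4: {q7} {q8}
  W5: {q2,q10} {q4}
  W6: {q1,q5} {q4}
  W12: {q6}
  W14: {q7}
  W15: {q2,q10}
  W16: {q1,q5}
  W23: {q3,q9}
  W34: {q8}
  W56: {q4}
C dims 14,7; δ0: rk 7, SNF 1^7
Ȟ^0: (14−7)−0=7 ⇒ Z^7
Ȟ^1: (7−0)−7=0 ⇒ 0
Ȟ^2: (0−0)−0=0 ⇒ 0

Ȟ^0 = Z^7, Ȟ^1 = 0 and Ȟ^2 = 0


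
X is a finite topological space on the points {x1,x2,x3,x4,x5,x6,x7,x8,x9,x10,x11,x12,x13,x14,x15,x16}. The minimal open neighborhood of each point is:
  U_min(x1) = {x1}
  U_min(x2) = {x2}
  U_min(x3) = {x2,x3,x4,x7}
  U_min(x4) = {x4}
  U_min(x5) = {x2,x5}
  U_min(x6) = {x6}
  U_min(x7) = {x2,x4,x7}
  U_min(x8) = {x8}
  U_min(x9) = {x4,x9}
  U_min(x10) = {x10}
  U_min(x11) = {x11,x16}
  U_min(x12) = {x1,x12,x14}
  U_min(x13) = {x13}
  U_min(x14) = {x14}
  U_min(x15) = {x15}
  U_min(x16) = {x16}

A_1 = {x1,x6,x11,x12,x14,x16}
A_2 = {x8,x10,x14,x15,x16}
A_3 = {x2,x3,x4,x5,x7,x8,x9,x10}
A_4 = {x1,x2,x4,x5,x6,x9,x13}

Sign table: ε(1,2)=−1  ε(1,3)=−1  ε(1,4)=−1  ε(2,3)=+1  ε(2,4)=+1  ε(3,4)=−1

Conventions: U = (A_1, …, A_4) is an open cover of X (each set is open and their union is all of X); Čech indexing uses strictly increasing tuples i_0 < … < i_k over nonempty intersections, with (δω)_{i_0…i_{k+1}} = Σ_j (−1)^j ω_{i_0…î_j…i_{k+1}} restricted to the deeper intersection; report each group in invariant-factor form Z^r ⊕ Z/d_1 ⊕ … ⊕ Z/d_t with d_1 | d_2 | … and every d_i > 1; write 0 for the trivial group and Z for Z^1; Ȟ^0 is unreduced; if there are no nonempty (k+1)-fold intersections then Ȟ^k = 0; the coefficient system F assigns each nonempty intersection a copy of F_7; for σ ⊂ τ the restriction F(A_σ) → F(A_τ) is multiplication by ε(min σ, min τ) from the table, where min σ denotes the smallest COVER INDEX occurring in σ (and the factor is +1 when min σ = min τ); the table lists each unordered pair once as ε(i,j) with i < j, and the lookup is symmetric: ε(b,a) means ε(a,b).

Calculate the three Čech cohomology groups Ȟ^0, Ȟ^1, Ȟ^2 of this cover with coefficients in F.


nerve simplices:
  A12={x14,x16} A14={x1,x6} A23={x8,x10} A34={x2,x4,x5,x9}
C dims 4,4; δ0: rk_F7 4
degree 0: 4−4−0 = 0 → Ȟ^0 ≅ 0
degree 1: 4−0−4 = 0 → Ȟ^1 ≅ 0
degree 2: 0−0−0 = 0 → Ȟ^2 ≅ 0

Ȟ^0 = 0, Ȟ^1 = 0, Ȟ^2 = 0


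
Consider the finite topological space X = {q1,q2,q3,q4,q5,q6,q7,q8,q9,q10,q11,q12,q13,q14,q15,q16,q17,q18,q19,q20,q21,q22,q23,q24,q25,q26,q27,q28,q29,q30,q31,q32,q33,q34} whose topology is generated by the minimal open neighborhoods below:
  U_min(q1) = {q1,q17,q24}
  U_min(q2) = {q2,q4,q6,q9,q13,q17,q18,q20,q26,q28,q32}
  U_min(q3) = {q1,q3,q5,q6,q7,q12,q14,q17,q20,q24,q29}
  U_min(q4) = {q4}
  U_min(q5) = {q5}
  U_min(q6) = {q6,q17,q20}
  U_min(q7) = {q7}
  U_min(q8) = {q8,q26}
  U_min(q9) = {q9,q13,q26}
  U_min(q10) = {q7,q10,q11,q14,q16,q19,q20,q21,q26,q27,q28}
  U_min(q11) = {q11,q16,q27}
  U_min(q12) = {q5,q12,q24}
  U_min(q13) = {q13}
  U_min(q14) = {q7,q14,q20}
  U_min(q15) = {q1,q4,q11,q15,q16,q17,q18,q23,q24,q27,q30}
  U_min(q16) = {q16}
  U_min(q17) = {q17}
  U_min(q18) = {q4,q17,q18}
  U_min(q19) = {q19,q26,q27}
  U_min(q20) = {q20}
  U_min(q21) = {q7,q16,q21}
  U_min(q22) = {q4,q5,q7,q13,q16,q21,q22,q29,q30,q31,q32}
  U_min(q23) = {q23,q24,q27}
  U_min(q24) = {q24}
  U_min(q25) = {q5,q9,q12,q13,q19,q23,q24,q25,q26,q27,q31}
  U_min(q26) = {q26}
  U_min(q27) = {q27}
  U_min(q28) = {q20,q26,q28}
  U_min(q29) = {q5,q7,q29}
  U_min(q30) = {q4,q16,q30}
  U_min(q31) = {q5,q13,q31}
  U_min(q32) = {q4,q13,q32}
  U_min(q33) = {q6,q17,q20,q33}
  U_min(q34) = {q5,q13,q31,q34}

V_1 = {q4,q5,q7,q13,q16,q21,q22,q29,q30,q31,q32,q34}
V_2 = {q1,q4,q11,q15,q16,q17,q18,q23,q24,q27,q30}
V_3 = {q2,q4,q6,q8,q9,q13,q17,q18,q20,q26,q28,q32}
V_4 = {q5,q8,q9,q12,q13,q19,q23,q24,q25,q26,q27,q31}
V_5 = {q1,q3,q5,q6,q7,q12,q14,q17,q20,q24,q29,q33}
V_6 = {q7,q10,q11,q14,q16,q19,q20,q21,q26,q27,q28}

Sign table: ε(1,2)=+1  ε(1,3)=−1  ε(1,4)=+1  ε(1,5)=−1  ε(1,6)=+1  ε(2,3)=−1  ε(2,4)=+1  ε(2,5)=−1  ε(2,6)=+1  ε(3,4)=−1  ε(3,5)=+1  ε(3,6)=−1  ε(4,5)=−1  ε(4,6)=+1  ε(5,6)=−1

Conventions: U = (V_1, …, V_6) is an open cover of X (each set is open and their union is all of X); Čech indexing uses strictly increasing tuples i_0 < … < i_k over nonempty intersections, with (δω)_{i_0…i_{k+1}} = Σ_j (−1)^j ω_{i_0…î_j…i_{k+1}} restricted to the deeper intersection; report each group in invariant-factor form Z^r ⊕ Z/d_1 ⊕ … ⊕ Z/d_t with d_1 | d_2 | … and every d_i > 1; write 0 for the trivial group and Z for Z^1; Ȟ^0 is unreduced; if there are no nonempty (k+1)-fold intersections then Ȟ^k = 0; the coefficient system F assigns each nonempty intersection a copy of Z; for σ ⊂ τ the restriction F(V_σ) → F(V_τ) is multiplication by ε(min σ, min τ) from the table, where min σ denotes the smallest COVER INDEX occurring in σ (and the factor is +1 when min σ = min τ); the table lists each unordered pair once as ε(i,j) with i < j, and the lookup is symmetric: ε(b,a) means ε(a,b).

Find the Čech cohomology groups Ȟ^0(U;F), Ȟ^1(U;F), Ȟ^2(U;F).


Ȟ^0(U;F) ≅ Z; Ȟ^1(U;F) ≅ 0; Ȟ^2(U;F) ≅ Z/2

nerve simplices:
  V12={q4,q16,q30} V13={q4,q13,q32} V14={q5,q13,q31} V15={q5,q7,q29} V16={q7,q16,q21} V23={q4,q17,q18} V24={q23,q24,q27} V25={q1,q17,q24} V26={q11,q16,q27} V34={q8,q9,q13,q26} V35={q6,q17,q20} V36={q20,q26,q28} V45={q5,q12,q24} V46={q19,q26,q27} V56={q7,q14,q20}
  V123={q4} V126={q16} V134={q13} V145={q5} V156={q7} V235={q17} V245={q24} V246={q27} V346={q26} V356={q20}
C dims 6,15,10; δ0: rk 5, SNF 1^5; δ1: rk 10, SNF 1^9·2
degree 0: 6−5−0 = 1 → Ȟ^0 ≅ Z
degree 1: 15−10−5 = 0 → Ȟ^1 ≅ 0
degree 2: 10−0−10 = 0 plus torsion [2] → Ȟ^2 ≅ Z/2


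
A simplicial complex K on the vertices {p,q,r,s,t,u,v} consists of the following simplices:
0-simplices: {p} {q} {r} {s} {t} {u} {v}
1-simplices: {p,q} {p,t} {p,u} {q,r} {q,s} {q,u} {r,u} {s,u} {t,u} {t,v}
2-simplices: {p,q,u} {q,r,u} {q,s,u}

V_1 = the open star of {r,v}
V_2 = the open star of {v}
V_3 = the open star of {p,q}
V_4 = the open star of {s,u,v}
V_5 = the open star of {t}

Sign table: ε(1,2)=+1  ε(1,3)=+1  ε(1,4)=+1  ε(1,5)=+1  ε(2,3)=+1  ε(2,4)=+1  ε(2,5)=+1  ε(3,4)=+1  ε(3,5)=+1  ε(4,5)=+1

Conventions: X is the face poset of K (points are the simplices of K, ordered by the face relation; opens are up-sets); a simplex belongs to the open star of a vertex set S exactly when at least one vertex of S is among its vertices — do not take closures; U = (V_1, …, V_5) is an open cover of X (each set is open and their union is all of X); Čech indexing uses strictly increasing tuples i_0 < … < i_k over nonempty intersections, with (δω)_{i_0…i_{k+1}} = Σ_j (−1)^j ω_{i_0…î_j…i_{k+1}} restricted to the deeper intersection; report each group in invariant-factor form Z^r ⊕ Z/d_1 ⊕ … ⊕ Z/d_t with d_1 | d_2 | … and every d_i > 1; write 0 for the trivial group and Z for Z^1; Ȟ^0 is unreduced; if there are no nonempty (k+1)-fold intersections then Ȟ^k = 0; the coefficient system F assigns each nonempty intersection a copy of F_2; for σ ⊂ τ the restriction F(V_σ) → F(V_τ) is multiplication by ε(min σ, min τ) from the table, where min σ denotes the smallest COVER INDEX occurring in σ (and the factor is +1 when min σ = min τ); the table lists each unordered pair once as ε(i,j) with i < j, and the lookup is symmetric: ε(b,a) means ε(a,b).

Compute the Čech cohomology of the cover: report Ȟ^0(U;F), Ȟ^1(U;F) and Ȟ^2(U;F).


nonempty overlaps:
  V1={{r},{v},{q,r},{r,u},{t,v},{q,r,u}} V2={{v},{t,v}} V3={{p},{q},{p,q},{p,t},{p,u},{q,r},{q,s},{q,u},{p,q,u},{q,r,u},{q,s,u}} V4={{s},{u},{v},{p,u},{q,s},{q,u},{r,u},{s,u},{t,u},{t,v},{p,q,u},{q,r,u},{q,s,u}} V5={{t},{p,t},{t,u},{t,v}}
  V12={{v},{t,v}} V13={{q,r},{q,r,u}} V14={{v},{r,u},{t,v},{q,r,u}} V15={{t,v}} V24={{v},{t,v}} V25={{t,v}} V34={{p,u},{q,s},{q,u},{p,q,u},{q,r,u},{q,s,u}} V35={{p,t}} V45={{t,u},{t,v}}
  V124={{v},{t,v}} V125={{t,v}} V134={{q,r,u}} V145={{t,v}} V245={{t,v}}
  V1245={{t,v}}
C dims 5,9,5,1; δ0: rk_F2 4; δ1: rk_F2 4; δ2: rk_F2 1
degree 0: 5−4−0 = 1 → Ȟ^0 ≅ Z/2
degree 1: 9−4−4 = 1 → Ȟ^1 ≅ Z/2
degree 2: 5−1−4 = 0 → Ȟ^2 ≅ 0

Ȟ^0 = Z/2; Ȟ^1 = Z/2; Ȟ^2 = 0


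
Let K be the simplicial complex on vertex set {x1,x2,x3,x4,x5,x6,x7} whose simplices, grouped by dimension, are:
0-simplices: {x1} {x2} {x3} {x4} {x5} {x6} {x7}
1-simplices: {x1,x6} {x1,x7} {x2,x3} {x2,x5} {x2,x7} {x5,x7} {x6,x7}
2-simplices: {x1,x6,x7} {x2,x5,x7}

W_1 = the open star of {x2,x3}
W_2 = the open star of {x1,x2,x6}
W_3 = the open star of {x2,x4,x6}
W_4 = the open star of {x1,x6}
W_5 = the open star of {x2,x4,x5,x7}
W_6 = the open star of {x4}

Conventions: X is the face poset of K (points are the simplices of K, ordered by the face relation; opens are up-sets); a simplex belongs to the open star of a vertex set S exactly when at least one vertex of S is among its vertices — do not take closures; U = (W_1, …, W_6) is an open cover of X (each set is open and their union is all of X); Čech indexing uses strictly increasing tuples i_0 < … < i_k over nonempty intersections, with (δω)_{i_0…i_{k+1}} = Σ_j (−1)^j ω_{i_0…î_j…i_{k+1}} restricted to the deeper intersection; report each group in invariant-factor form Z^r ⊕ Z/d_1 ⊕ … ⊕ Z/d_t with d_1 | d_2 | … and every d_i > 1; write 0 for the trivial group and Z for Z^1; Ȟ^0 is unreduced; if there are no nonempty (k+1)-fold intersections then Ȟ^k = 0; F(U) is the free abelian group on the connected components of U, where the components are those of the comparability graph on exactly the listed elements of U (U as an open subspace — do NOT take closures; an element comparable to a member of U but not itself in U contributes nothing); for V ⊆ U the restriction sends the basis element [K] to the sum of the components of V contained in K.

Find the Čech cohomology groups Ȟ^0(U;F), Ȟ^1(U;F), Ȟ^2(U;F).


nerve simplices:
  W1={{x2},{x3},{x2,x3},{x2,x5},{x2,x7},{x2,x5,x7}} W2={{x1},{x2},{x6},{x1,x6},{x1,x7},{x2,x3},{x2,x5},{x2,x7},{x6,x7},{x1,x6,x7},{x2,x5,x7}} W3={{x2},{x4},{x6},{x1,x6},{x2,x3},{x2,x5},{x2,x7},{x6,x7},{x1,x6,x7},{x2,x5,x7}} W4={{x1},{x6},{x1,x6},{x1,x7},{x6,x7},{x1,x6,x7}} W5={{x2},{x4},{x5},{x7},{x1,x7},{x2,x3},{x2,x5},{x2,x7},{x5,x7},{x6,x7},{x1,x6,x7},{x2,x5,x7}} W6={{x4}}
  W12={{x2},{x2,x3},{x2,x5},{x2,x7},{x2,x5,x7}} W13={{x2},{x2,x3},{x2,x5},{x2,x7},{x2,x5,x7}} W15={{x2},{x2,x3},{x2,x5},{x2,x7},{x2,x5,x7}} W23={{x2},{x6},{x1,x6},{x2,x3},{x2,x5},{x2,x7},{x6,x7},{x1,x6,x7},{x2,x5,x7}} W24={{x1},{x6},{x1,x6},{x1,x7},{x6,x7},{x1,x6,x7}} W25={{x2},{x1,x7},{x2,x3},{x2,x5},{x2,x7},{x6,x7},{x1,x6,x7},{x2,x5,x7}} W34={{x6},{x1,x6},{x6,x7},{x1,x6,x7}} W35={{x2},{x4},{x2,x3},{x2,x5},{x2,x7},{x6,x7},{x1,x6,x7},{x2,x5,x7}} W36={{x4}} W45={{x1,x7},{x6,x7},{x1,x6,x7}} W56={{x4}}
  W123={{x2},{x2,x3},{x2,x5},{x2,x7},{x2,x5,x7}} W125={{x2},{x2,x3},{x2,x5},{x2,x7},{x2,x5,x7}} W135={{x2},{x2,x3},{x2,x5},{x2,x7},{x2,x5,x7}} W234={{x6},{x1,x6},{x6,x7},{x1,x6,x7}} W235={{x2},{x2,x3},{x2,x5},{x2,x7},{x6,x7},{x1,x6,x7},{x2,x5,x7}} W245={{x1,x7},{x6,x7},{x1,x6,x7}} W345={{x6,x7},{x1,x6,x7}} W356={{x4}}
  W1235={{x2},{x2,x3},{x2,x5},{x2,x7},{x2,x5,x7}} W2345={{x6,x7},{x1,x6,x7}}
components per intersection:
  W1: {{x2},{x3},{x2,x3},{x2,x5},{x2,x7},{x2,x5,x7}}
  W2: {{x1},{x6},{x1,x6},{x1,x7},{x6,x7},{x1,x6,x7}} {{x2},{x2,x3},{x2,x5},{x2,x7},{x2,x5,x7}}
  W3: {{x2},{x2,x3},{x2,x5},{x2,x7},{x2,x5,x7}} {{x4}} {{x6},{x1,x6},{x6,x7},{x1,x6,x7}}
  W4: {{x1},{x6},{x1,x6},{x1,x7},{x6,x7},{x1,x6,x7}}
  W5: {{x2},{x5},{x7},{x1,x7},{x2,x3},{x2,x5},{x2,x7},{x5,x7},{x6,x7},{x1,x6,x7},{x2,x5,x7}} {{x4}}
  W6: {{x4}}
  W12: {{x2},{x2,x3},{x2,x5},{x2,x7},{x2,x5,x7}}
  W13: {{x2},{x2,x3},{x2,x5},{x2,x7},{x2,x5,x7}}
  W15: {{x2},{x2,x3},{x2,x5},{x2,x7},{x2,x5,x7}}
  W23: {{x2},{x2,x3},{x2,x5},{x2,x7},{x2,x5,x7}} {{x6},{x1,x6},{x6,x7},{x1,x6,x7}}
  W24: {{x1},{x6},{x1,x6},{x1,x7},{x6,x7},{x1,x6,x7}}
  W25: {{x2},{x2,x3},{x2,x5},{x2,x7},{x2,x5,x7}} {{x1,x7},{x6,x7},{x1,x6,x7}}
  W34: {{x6},{x1,x6},{x6,x7},{x1,x6,x7}}
  W35: {{x2},{x2,x3},{x2,x5},{x2,x7},{x2,x5,x7}} {{x4}} {{x6,x7},{x1,x6,x7}}
  W36: {{x4}}
  W45: {{x1,x7},{x6,x7},{x1,x6,x7}}
  W56: {{x4}}
  W123: {{x2},{x2,x3},{x2,x5},{x2,x7},{x2,x5,x7}}
  W125: {{x2},{x2,x3},{x2,x5},{x2,x7},{x2,x5,x7}}
  W135: {{x2},{x2,x3},{x2,x5},{x2,x7},{x2,x5,x7}}
  W234: {{x6},{x1,x6},{x6,x7},{x1,x6,x7}}
  W235: {{x2},{x2,x3},{x2,x5},{x2,x7},{x2,x5,x7}} {{x6,x7},{x1,x6,x7}}
  W245: {{x1,x7},{x6,x7},{x1,x6,x7}}
  W345: {{x6,x7},{x1,x6,x7}}
  W356: {{x4}}
  W1235: {{x2},{x2,x3},{x2,x5},{x2,x7},{x2,x5,x7}}
  W2345: {{x6,x7},{x1,x6,x7}}
C dims 10,15,9,2; δ0: rk 8, SNF 1^8; δ1: rk 7, SNF 1^7; δ2: rk 2, SNF 1^2
degree 0: 10−8−0 = 2 → Ȟ^0 ≅ Z^2
degree 1: 15−7−8 = 0 → Ȟ^1 ≅ 0
degree 2: 9−2−7 = 0 → Ȟ^2 ≅ 0

Ȟ^0 ≅ Z^2; Ȟ^1 ≅ 0; Ȟ^2 ≅ 0


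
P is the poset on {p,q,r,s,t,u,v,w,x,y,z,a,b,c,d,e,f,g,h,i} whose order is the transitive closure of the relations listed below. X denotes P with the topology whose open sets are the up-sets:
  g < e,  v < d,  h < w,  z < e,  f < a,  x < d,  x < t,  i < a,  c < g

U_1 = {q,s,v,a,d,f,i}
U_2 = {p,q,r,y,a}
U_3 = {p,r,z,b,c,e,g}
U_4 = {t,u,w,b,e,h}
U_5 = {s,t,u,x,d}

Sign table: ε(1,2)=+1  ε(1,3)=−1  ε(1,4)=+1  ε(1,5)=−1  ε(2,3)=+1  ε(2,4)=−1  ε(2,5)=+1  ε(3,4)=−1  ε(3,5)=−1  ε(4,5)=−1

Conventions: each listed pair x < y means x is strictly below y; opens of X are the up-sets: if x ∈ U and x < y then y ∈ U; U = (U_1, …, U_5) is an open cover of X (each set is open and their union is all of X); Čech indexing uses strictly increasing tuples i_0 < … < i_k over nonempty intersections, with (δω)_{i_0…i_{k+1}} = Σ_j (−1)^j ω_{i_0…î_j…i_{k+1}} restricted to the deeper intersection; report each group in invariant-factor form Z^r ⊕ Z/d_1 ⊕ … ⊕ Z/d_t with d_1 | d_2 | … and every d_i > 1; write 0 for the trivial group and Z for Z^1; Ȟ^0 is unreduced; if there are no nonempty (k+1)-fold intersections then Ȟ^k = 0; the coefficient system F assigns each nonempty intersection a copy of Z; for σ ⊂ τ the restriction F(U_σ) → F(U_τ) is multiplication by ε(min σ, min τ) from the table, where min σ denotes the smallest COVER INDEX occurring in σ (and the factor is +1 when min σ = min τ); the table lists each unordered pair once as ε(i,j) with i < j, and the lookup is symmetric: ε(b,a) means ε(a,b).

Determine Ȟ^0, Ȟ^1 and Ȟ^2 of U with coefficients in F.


nonempty overlaps:
  U12={q,a} U15={s,d} U23={p,r} U34={b,e} U45={t,u}
C dims 5,5; δ0: rk 5, SNF 1^4·2
degree 0: 5−5−0 = 0 → Ȟ^0 ≅ 0
degree 1: 5−0−5 = 0 plus torsion [2] → Ȟ^1 ≅ Z/2
degree 2: 0−0−0 = 0 → Ȟ^2 ≅ 0

Ȟ^0 = 0,  Ȟ^1 = Z/2,  Ȟ^2 = 0
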